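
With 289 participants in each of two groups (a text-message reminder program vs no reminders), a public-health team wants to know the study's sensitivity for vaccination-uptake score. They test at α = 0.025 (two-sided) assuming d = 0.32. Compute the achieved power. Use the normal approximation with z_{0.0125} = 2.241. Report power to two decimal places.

For two equal groups, power = Φ(d·√(n/2) − z_{α/2}).
d·√(n/2) = 0.32 × √(289/2) = 0.32 × 12.021 = 3.847.
z_β = 3.847 − 2.241 = 1.606.
Power = Φ(1.606) = 0.946.

power ≈ 0.95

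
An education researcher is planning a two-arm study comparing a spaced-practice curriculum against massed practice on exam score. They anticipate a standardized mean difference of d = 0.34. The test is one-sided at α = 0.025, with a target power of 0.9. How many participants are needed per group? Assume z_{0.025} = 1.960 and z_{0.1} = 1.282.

For two independent groups with equal n: n = 2·((z_{α} + z_β) / d)².
z_{α} + z_β = 1.960 + 1.282 = 3.242.
n = 2 × (3.242 / 0.34)² = 2 × 9.535² = 2 × 90.92 = 181.8.
Round up to the next whole participant.

n = 182 per group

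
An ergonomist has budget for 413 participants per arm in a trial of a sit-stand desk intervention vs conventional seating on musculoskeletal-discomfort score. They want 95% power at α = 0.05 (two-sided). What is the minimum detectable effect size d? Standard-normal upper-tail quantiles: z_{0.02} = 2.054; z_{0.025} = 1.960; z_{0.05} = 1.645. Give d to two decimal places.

For two independent groups of n = 413 each: d_min = (z_{α/2} + z_β)·√(2/n).
z-sum = 1.960 + 1.645 = 3.605.
d_min = 3.605 × √(2/413) = 3.605 × 0.0696 = 0.251.

d_min ≈ 0.25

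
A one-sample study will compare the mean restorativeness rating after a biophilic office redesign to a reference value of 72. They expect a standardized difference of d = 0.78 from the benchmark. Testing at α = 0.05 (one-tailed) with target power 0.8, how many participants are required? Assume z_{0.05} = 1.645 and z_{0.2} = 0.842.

n = 11

For a one-sample test: n = ((z_{α} + z_β) / d)².
z_{α} + z_β = 1.645 + 0.842 = 2.487.
n = (2.487 / 0.78)² = 3.188² = 10.17.
Round up.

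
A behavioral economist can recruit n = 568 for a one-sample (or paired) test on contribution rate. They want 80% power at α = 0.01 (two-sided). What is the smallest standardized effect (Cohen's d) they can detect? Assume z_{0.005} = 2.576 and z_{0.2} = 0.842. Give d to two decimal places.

For a single sample (or paired design) of n = 568: d_min = (z_{α/2} + z_β)/√n.
z-sum = 2.576 + 0.842 = 3.418.
d_min = 3.418 / √568 = 3.418 / 23.833 = 0.143.

d_min ≈ 0.14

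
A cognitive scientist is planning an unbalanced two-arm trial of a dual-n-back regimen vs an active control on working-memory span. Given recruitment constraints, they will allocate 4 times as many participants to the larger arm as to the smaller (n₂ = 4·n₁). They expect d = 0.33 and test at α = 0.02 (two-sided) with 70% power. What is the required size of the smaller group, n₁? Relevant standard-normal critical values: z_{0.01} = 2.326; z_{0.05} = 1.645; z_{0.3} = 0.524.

With allocation ratio k = n₂/n₁ = 4, Var(x̄₁−x̄₂) = σ²(1/n₁ + 1/(k·n₁)) = σ²·(k+1)/(k·n₁).
So n₁ = (1 + 1/k)·((z_{α/2} + z_β)/d)² = 1.250 × (2.850/0.33)².
n₁ = 1.250 × 74.59 = 93.2.
Round up: n₁ = 94, giving n₂ = 4 × 94 = 376.

n₁ = 94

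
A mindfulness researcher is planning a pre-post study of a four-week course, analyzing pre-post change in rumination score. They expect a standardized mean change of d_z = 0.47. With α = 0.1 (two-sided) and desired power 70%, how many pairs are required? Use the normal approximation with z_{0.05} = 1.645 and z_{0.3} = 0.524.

n = 22 pairs

For a paired (one-sample on differences) test: n = ((z_{α/2} + z_β) / d)².
z_{α/2} + z_β = 1.645 + 0.524 = 2.169.
n = (2.169 / 0.47)² = 4.615² = 21.30.
Round up.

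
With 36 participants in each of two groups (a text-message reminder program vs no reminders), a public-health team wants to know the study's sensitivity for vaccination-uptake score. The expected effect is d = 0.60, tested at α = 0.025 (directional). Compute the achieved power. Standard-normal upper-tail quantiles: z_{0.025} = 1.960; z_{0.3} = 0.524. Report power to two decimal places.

power ≈ 0.72

For two equal groups, power = Φ(d·√(n/2) − z_{α}).
d·√(n/2) = 0.60 × √(36/2) = 0.60 × 4.243 = 2.546.
z_β = 2.546 − 1.960 = 0.586.
Power = Φ(0.586) = 0.721.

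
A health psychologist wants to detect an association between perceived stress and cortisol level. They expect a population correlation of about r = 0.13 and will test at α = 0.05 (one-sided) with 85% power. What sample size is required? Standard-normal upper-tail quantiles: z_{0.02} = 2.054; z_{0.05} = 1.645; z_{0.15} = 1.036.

Fisher's z: C = ½·ln((1+r)/(1−r)) = ½·ln(1.2989) = 0.1307.
n = ((z_{α} + z_β)/C)² + 3.
(1.645 + 1.036) / 0.1307 = 2.681 / 0.1307 = 20.513.
n = 20.513² + 3 = 420.77 + 3 = 423.8.
Round up.

n = 424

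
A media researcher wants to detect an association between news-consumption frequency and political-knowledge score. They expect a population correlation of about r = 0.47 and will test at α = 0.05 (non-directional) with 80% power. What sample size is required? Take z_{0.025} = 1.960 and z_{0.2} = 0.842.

n = 34

Fisher's z: C = ½·ln((1+r)/(1−r)) = ½·ln(2.7736) = 0.5101.
n = ((z_{α/2} + z_β)/C)² + 3.
(1.960 + 0.842) / 0.5101 = 2.802 / 0.5101 = 5.493.
n = 5.493² + 3 = 30.17 + 3 = 33.2.
Round up.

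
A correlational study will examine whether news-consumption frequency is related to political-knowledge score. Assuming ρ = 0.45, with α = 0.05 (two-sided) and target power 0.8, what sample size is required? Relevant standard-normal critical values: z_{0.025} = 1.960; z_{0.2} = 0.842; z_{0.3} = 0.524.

n = 37

Fisher's z: C = ½·ln((1+r)/(1−r)) = ½·ln(2.6364) = 0.4847.
n = ((z_{α/2} + z_β)/C)² + 3.
(1.960 + 0.842) / 0.4847 = 2.802 / 0.4847 = 5.781.
n = 5.781² + 3 = 33.42 + 3 = 36.4.
Round up.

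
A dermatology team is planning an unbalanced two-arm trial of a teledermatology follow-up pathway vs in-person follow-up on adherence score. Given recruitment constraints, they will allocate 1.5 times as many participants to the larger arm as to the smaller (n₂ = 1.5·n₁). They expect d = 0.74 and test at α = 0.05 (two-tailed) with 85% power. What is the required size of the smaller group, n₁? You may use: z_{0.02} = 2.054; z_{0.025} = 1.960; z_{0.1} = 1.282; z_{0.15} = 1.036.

n₁ = 28

With allocation ratio k = n₂/n₁ = 1.5, Var(x̄₁−x̄₂) = σ²(1/n₁ + 1/(k·n₁)) = σ²·(k+1)/(k·n₁).
So n₁ = (1 + 1/k)·((z_{α/2} + z_β)/d)² = 1.667 × (2.996/0.74)².
n₁ = 1.667 × 16.39 = 27.3.
Round up: n₁ = 28, giving n₂ = 1.5 × 28 = 42.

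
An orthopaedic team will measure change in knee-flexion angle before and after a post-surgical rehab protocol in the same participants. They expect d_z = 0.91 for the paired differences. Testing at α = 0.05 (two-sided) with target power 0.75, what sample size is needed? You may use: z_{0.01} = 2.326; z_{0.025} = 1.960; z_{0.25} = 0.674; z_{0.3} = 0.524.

For a paired (one-sample on differences) test: n = ((z_{α/2} + z_β) / d)².
z_{α/2} + z_β = 1.960 + 0.674 = 2.634.
n = (2.634 / 0.91)² = 2.895² = 8.38.
Round up.

n = 9 pairs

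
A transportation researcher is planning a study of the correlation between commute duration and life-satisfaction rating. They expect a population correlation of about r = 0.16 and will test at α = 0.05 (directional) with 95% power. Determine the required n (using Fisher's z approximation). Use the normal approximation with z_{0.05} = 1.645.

Fisher's z: C = ½·ln((1+r)/(1−r)) = ½·ln(1.3810) = 0.1614.
n = ((z_{α} + z_β)/C)² + 3.
(1.645 + 1.645) / 0.1614 = 3.290 / 0.1614 = 20.384.
n = 20.384² + 3 = 415.51 + 3 = 418.5.
Round up.

n = 419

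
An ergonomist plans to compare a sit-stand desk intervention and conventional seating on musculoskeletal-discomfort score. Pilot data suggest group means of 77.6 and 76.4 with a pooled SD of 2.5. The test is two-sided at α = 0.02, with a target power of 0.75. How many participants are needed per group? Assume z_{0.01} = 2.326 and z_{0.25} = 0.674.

Cohen's d = |M₁ − M₂| / SD_pooled = |77.6 − 76.4| / 2.5 = 1.2 / 2.5 = 0.480.
For two independent groups with equal n: n = 2·((z_{α/2} + z_β) / d)².
z_{α/2} + z_β = 2.326 + 0.674 = 3.000.
n = 2 × (3.000 / 0.480)² = 2 × 6.250² = 2 × 39.06 = 78.1.
Round up to the next whole participant.

n = 79 per group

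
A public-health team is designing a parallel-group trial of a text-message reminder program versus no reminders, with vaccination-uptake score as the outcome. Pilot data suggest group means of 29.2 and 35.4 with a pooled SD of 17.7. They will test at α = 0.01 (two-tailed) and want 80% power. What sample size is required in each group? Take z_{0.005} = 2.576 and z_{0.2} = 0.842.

n = 191 per group

Cohen's d = |M₁ − M₂| / SD_pooled = |29.2 − 35.4| / 17.7 = 6.2 / 17.7 = 0.350.
For two independent groups with equal n: n = 2·((z_{α/2} + z_β) / d)².
z_{α/2} + z_β = 2.576 + 0.842 = 3.418.
n = 2 × (3.418 / 0.350)² = 2 × 9.766² = 2 × 95.37 = 190.7.
Round up to the next whole participant.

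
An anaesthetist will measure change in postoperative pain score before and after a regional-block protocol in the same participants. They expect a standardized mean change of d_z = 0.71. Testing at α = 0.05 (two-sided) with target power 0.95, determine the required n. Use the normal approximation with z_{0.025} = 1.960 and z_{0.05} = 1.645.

n = 26 pairs

For a paired (one-sample on differences) test: n = ((z_{α/2} + z_β) / d)².
z_{α/2} + z_β = 1.960 + 1.645 = 3.605.
n = (3.605 / 0.71)² = 5.077² = 25.78.
Round up.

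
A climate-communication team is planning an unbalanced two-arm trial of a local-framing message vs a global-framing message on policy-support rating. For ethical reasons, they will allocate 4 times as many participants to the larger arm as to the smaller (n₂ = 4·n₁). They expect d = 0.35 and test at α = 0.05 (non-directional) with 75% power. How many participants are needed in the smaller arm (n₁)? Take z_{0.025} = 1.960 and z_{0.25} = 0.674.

With allocation ratio k = n₂/n₁ = 4, Var(x̄₁−x̄₂) = σ²(1/n₁ + 1/(k·n₁)) = σ²·(k+1)/(k·n₁).
So n₁ = (1 + 1/k)·((z_{α/2} + z_β)/d)² = 1.250 × (2.634/0.35)².
n₁ = 1.250 × 56.64 = 70.8.
Round up: n₁ = 71, giving n₂ = 4 × 71 = 284.

n₁ = 71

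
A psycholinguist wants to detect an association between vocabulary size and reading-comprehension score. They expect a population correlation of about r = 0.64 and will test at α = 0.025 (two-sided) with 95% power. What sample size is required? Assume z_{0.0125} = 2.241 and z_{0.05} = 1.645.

Fisher's z: C = ½·ln((1+r)/(1−r)) = ½·ln(4.5556) = 0.7582.
n = ((z_{α/2} + z_β)/C)² + 3.
(2.241 + 1.645) / 0.7582 = 3.886 / 0.7582 = 5.125.
n = 5.125² + 3 = 26.27 + 3 = 29.3.
Round up.

n = 30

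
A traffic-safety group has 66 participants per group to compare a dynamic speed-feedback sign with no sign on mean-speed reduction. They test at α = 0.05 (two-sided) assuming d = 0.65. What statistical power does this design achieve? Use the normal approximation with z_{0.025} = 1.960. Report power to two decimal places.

For two equal groups, power = Φ(d·√(n/2) − z_{α/2}).
d·√(n/2) = 0.65 × √(66/2) = 0.65 × 5.745 = 3.734.
z_β = 3.734 − 1.960 = 1.774.
Power = Φ(1.774) = 0.962.

power ≈ 0.96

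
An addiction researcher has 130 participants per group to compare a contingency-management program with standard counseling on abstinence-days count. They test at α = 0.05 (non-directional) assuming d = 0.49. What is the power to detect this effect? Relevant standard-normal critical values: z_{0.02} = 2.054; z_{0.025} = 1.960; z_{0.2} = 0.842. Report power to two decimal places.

For two equal groups, power = Φ(d·√(n/2) − z_{α/2}).
d·√(n/2) = 0.49 × √(130/2) = 0.49 × 8.062 = 3.951.
z_β = 3.951 − 1.960 = 1.991.
Power = Φ(1.991) = 0.977.

power ≈ 0.98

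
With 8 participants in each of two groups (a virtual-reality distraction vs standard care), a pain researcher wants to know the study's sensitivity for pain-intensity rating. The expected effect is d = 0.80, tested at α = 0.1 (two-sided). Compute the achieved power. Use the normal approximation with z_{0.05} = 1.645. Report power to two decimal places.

power ≈ 0.48

For two equal groups, power = Φ(d·√(n/2) − z_{α/2}).
d·√(n/2) = 0.80 × √(8/2) = 0.80 × 2.000 = 1.600.
z_β = 1.600 − 1.645 = -0.045.
Power = Φ(-0.045) = 0.482.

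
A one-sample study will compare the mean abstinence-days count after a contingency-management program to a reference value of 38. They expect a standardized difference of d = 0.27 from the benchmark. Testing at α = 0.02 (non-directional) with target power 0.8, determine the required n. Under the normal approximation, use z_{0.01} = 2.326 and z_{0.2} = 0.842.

n = 138

For a one-sample test: n = ((z_{α/2} + z_β) / d)².
z_{α/2} + z_β = 2.326 + 0.842 = 3.168.
n = (3.168 / 0.27)² = 11.733² = 137.67.
Round up.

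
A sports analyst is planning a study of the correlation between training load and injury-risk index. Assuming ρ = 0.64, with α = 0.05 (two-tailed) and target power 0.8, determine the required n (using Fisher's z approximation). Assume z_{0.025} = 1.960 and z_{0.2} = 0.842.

n = 17

Fisher's z: C = ½·ln((1+r)/(1−r)) = ½·ln(4.5556) = 0.7582.
n = ((z_{α/2} + z_β)/C)² + 3.
(1.960 + 0.842) / 0.7582 = 2.802 / 0.7582 = 3.696.
n = 3.696² + 3 = 13.66 + 3 = 16.7.
Round up.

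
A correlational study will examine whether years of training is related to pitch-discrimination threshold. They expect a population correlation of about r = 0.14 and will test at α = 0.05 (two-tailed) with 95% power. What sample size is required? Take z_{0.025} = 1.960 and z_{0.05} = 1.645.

Fisher's z: C = ½·ln((1+r)/(1−r)) = ½·ln(1.3256) = 0.1409.
n = ((z_{α/2} + z_β)/C)² + 3.
(1.960 + 1.645) / 0.1409 = 3.605 / 0.1409 = 25.586.
n = 25.586² + 3 = 654.62 + 3 = 657.6.
Round up.

n = 658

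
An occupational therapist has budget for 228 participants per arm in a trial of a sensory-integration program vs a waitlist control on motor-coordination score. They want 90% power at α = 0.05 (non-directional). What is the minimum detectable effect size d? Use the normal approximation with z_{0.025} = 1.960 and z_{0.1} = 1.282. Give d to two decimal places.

For two independent groups of n = 228 each: d_min = (z_{α/2} + z_β)·√(2/n).
z-sum = 1.960 + 1.282 = 3.242.
d_min = 3.242 × √(2/228) = 3.242 × 0.0937 = 0.304.

d_min ≈ 0.30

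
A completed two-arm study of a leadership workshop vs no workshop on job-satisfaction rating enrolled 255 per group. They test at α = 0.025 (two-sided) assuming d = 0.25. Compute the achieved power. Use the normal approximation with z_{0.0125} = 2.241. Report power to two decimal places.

power ≈ 0.72

For two equal groups, power = Φ(d·√(n/2) − z_{α/2}).
d·√(n/2) = 0.25 × √(255/2) = 0.25 × 11.292 = 2.823.
z_β = 2.823 − 2.241 = 0.582.
Power = Φ(0.582) = 0.720.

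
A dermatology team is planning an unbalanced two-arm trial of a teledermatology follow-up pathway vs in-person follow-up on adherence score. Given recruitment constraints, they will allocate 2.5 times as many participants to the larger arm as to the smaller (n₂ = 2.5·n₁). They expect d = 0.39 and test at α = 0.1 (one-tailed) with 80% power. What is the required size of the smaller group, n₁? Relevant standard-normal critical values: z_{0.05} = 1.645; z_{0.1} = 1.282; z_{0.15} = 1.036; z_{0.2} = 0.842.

With allocation ratio k = n₂/n₁ = 2.5, Var(x̄₁−x̄₂) = σ²(1/n₁ + 1/(k·n₁)) = σ²·(k+1)/(k·n₁).
So n₁ = (1 + 1/k)·((z_{α} + z_β)/d)² = 1.400 × (2.124/0.39)².
n₁ = 1.400 × 29.66 = 41.5.
Round up: n₁ = 42, giving n₂ = 2.5 × 42 = 105.

n₁ = 42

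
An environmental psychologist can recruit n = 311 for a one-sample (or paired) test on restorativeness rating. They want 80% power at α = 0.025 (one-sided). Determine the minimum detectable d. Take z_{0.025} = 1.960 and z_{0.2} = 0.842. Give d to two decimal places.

For a single sample (or paired design) of n = 311: d_min = (z_{α} + z_β)/√n.
z-sum = 1.960 + 0.842 = 2.802.
d_min = 2.802 / √311 = 2.802 / 17.635 = 0.159.

d_min ≈ 0.16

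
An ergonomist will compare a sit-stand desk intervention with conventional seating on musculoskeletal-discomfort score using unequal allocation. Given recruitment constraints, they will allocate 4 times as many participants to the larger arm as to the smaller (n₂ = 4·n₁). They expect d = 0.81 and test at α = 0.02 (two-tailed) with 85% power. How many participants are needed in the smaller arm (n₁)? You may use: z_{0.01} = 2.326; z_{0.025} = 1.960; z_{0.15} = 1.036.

With allocation ratio k = n₂/n₁ = 4, Var(x̄₁−x̄₂) = σ²(1/n₁ + 1/(k·n₁)) = σ²·(k+1)/(k·n₁).
So n₁ = (1 + 1/k)·((z_{α/2} + z_β)/d)² = 1.250 × (3.362/0.81)².
n₁ = 1.250 × 17.23 = 21.5.
Round up: n₁ = 22, giving n₂ = 4 × 22 = 88.

n₁ = 22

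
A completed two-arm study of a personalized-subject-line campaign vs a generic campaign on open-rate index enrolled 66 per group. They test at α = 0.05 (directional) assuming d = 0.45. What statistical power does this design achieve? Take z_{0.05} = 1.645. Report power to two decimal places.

For two equal groups, power = Φ(d·√(n/2) − z_{α}).
d·√(n/2) = 0.45 × √(66/2) = 0.45 × 5.745 = 2.585.
z_β = 2.585 − 1.645 = 0.940.
Power = Φ(0.940) = 0.826.

power ≈ 0.83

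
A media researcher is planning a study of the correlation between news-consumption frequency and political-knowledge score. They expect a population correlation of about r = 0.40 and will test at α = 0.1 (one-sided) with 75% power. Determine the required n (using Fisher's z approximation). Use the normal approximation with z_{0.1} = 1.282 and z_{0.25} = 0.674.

n = 25

Fisher's z: C = ½·ln((1+r)/(1−r)) = ½·ln(2.3333) = 0.4236.
n = ((z_{α} + z_β)/C)² + 3.
(1.282 + 0.674) / 0.4236 = 1.956 / 0.4236 = 4.618.
n = 4.618² + 3 = 21.32 + 3 = 24.3.
Round up.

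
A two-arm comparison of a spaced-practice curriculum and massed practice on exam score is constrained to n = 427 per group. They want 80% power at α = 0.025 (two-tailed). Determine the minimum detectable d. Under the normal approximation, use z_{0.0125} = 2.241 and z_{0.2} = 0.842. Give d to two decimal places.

d_min ≈ 0.21

For two independent groups of n = 427 each: d_min = (z_{α/2} + z_β)·√(2/n).
z-sum = 2.241 + 0.842 = 3.083.
d_min = 3.083 × √(2/427) = 3.083 × 0.0684 = 0.211.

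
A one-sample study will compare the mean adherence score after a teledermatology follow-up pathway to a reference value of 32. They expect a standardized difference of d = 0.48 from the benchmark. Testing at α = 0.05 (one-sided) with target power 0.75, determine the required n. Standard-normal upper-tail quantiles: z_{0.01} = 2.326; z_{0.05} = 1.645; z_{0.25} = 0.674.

For a one-sample test: n = ((z_{α} + z_β) / d)².
z_{α} + z_β = 1.645 + 0.674 = 2.319.
n = (2.319 / 0.48)² = 4.831² = 23.34.
Round up.

n = 24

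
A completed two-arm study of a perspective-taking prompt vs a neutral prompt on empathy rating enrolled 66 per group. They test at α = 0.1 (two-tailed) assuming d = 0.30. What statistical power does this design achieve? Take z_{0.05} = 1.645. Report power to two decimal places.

power ≈ 0.53

For two equal groups, power = Φ(d·√(n/2) − z_{α/2}).
d·√(n/2) = 0.30 × √(66/2) = 0.30 × 5.745 = 1.723.
z_β = 1.723 − 1.645 = 0.078.
Power = Φ(0.078) = 0.531.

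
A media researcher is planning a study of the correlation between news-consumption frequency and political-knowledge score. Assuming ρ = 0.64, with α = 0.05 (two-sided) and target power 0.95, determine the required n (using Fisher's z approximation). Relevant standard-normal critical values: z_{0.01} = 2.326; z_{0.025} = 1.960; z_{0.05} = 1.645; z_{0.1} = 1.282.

Fisher's z: C = ½·ln((1+r)/(1−r)) = ½·ln(4.5556) = 0.7582.
n = ((z_{α/2} + z_β)/C)² + 3.
(1.960 + 1.645) / 0.7582 = 3.605 / 0.7582 = 4.755.
n = 4.755² + 3 = 22.61 + 3 = 25.6.
Round up.

n = 26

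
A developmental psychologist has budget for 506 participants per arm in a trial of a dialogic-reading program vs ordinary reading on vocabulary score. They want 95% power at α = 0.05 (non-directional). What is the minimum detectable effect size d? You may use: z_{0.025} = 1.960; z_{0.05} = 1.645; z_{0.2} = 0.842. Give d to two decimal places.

d_min ≈ 0.23

For two independent groups of n = 506 each: d_min = (z_{α/2} + z_β)·√(2/n).
z-sum = 1.960 + 1.645 = 3.605.
d_min = 3.605 × √(2/506) = 3.605 × 0.0629 = 0.227.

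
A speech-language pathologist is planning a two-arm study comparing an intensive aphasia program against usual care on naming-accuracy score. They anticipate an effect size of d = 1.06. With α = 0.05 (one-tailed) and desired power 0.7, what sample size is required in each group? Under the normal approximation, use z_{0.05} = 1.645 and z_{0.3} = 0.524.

n = 9 per group

For two independent groups with equal n: n = 2·((z_{α} + z_β) / d)².
z_{α} + z_β = 1.645 + 0.524 = 2.169.
n = 2 × (2.169 / 1.06)² = 2 × 2.046² = 2 × 4.19 = 8.4.
Round up to the next whole participant.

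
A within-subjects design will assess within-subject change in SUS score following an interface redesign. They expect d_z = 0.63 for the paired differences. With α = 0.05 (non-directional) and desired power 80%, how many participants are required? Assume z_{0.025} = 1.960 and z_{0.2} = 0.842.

n = 20 pairs

For a paired (one-sample on differences) test: n = ((z_{α/2} + z_β) / d)².
z_{α/2} + z_β = 1.960 + 0.842 = 2.802.
n = (2.802 / 0.63)² = 4.448² = 19.78.
Round up.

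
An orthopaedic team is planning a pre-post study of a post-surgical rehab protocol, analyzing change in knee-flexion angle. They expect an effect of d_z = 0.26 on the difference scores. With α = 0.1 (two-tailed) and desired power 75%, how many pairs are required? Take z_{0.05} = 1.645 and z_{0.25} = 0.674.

For a paired (one-sample on differences) test: n = ((z_{α/2} + z_β) / d)².
z_{α/2} + z_β = 1.645 + 0.674 = 2.319.
n = (2.319 / 0.26)² = 8.919² = 79.55.
Round up.

n = 80 pairs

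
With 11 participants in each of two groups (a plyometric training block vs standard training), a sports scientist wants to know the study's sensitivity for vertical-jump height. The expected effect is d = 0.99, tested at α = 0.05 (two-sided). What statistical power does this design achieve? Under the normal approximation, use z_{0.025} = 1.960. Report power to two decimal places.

power ≈ 0.64

For two equal groups, power = Φ(d·√(n/2) − z_{α/2}).
d·√(n/2) = 0.99 × √(11/2) = 0.99 × 2.345 = 2.322.
z_β = 2.322 − 1.960 = 0.362.
Power = Φ(0.362) = 0.641.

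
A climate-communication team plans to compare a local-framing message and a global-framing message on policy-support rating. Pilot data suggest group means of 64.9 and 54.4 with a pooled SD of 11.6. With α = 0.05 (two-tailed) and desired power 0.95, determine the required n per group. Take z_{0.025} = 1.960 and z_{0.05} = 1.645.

n = 32 per group

Cohen's d = |M₁ − M₂| / SD_pooled = |64.9 − 54.4| / 11.6 = 10.5 / 11.6 = 0.905.
For two independent groups with equal n: n = 2·((z_{α/2} + z_β) / d)².
z_{α/2} + z_β = 1.960 + 1.645 = 3.605.
n = 2 × (3.605 / 0.905)² = 2 × 3.983² = 2 × 15.87 = 31.7.
Round up to the next whole participant.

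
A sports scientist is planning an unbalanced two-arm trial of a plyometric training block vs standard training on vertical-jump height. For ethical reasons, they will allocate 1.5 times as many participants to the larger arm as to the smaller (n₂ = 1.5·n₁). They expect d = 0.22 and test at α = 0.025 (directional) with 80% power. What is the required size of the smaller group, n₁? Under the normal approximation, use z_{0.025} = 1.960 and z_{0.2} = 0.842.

With allocation ratio k = n₂/n₁ = 1.5, Var(x̄₁−x̄₂) = σ²(1/n₁ + 1/(k·n₁)) = σ²·(k+1)/(k·n₁).
So n₁ = (1 + 1/k)·((z_{α} + z_β)/d)² = 1.667 × (2.802/0.22)².
n₁ = 1.667 × 162.21 = 270.4.
Round up: n₁ = 271, giving n₂ = ⌈1.5 × 271⌉ = ⌈406.5⌉ = 407.

n₁ = 271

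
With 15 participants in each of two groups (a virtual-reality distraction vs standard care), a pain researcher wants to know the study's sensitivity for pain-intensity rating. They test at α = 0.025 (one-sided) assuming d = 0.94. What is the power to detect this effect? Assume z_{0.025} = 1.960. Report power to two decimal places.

power ≈ 0.73

For two equal groups, power = Φ(d·√(n/2) − z_{α}).
d·√(n/2) = 0.94 × √(15/2) = 0.94 × 2.739 = 2.574.
z_β = 2.574 − 1.960 = 0.614.
Power = Φ(0.614) = 0.730.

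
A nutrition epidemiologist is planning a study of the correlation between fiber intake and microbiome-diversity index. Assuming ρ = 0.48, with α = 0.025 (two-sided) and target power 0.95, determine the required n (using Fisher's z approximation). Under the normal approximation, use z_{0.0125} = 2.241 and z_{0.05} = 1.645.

n = 59

Fisher's z: C = ½·ln((1+r)/(1−r)) = ½·ln(2.8462) = 0.5230.
n = ((z_{α/2} + z_β)/C)² + 3.
(2.241 + 1.645) / 0.5230 = 3.886 / 0.5230 = 7.430.
n = 7.430² + 3 = 55.21 + 3 = 58.2.
Round up.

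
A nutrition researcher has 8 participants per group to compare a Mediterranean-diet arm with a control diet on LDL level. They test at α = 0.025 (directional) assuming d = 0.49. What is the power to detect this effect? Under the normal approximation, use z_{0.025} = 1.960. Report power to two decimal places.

power ≈ 0.16

For two equal groups, power = Φ(d·√(n/2) − z_{α}).
d·√(n/2) = 0.49 × √(8/2) = 0.49 × 2.000 = 0.980.
z_β = 0.980 − 1.960 = -0.980.
Power = Φ(-0.980) = 0.164.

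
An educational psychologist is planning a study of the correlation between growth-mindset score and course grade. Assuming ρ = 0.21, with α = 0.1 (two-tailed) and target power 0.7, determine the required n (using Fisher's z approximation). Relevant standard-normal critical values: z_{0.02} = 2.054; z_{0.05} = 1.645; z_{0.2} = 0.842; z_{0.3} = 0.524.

n = 107

Fisher's z: C = ½·ln((1+r)/(1−r)) = ½·ln(1.5316) = 0.2132.
n = ((z_{α/2} + z_β)/C)² + 3.
(1.645 + 0.524) / 0.2132 = 2.169 / 0.2132 = 10.174.
n = 10.174² + 3 = 103.50 + 3 = 106.5.
Round up.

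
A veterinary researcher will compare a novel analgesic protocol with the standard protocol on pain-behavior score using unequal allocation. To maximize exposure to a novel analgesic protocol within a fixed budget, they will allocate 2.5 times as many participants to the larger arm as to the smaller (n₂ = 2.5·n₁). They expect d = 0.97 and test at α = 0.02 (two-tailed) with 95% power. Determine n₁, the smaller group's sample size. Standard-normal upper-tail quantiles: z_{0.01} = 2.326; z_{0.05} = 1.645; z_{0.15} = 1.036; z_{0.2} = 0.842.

n₁ = 24

With allocation ratio k = n₂/n₁ = 2.5, Var(x̄₁−x̄₂) = σ²(1/n₁ + 1/(k·n₁)) = σ²·(k+1)/(k·n₁).
So n₁ = (1 + 1/k)·((z_{α/2} + z_β)/d)² = 1.400 × (3.971/0.97)².
n₁ = 1.400 × 16.76 = 23.5.
Round up: n₁ = 24, giving n₂ = 2.5 × 24 = 60.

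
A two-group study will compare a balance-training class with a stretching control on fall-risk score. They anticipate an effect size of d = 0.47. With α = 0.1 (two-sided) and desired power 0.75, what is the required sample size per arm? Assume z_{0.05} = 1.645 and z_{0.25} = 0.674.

For two independent groups with equal n: n = 2·((z_{α/2} + z_β) / d)².
z_{α/2} + z_β = 1.645 + 0.674 = 2.319.
n = 2 × (2.319 / 0.47)² = 2 × 4.934² = 2 × 24.34 = 48.7.
Round up to the next whole participant.

n = 49 per group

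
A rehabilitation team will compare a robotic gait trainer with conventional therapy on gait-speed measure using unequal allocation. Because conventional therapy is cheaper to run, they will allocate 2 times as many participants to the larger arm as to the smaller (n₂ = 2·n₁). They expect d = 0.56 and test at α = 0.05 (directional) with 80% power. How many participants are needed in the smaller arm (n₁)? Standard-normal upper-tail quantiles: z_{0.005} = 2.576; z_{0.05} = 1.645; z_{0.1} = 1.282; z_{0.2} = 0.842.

n₁ = 30

With allocation ratio k = n₂/n₁ = 2, Var(x̄₁−x̄₂) = σ²(1/n₁ + 1/(k·n₁)) = σ²·(k+1)/(k·n₁).
So n₁ = (1 + 1/k)·((z_{α} + z_β)/d)² = 1.500 × (2.487/0.56)².
n₁ = 1.500 × 19.72 = 29.6.
Round up: n₁ = 30, giving n₂ = 2 × 30 = 60.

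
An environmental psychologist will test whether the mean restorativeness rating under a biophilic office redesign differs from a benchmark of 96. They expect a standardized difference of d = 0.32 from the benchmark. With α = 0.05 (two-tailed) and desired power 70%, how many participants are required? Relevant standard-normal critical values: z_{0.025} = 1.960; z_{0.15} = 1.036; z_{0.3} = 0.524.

n = 61

For a one-sample test: n = ((z_{α/2} + z_β) / d)².
z_{α/2} + z_β = 1.960 + 0.524 = 2.484.
n = (2.484 / 0.32)² = 7.763² = 60.26.
Round up.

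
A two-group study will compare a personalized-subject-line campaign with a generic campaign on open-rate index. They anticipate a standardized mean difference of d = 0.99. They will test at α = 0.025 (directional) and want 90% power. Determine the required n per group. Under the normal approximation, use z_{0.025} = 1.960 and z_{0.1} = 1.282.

n = 22 per group

For two independent groups with equal n: n = 2·((z_{α} + z_β) / d)².
z_{α} + z_β = 1.960 + 1.282 = 3.242.
n = 2 × (3.242 / 0.99)² = 2 × 3.275² = 2 × 10.72 = 21.4.
Round up to the next whole participant.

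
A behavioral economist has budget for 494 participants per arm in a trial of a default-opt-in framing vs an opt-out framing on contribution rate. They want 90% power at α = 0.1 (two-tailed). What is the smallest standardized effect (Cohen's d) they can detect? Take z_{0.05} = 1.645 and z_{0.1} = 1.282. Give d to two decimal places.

d_min ≈ 0.19

For two independent groups of n = 494 each: d_min = (z_{α/2} + z_β)·√(2/n).
z-sum = 1.645 + 1.282 = 2.927.
d_min = 2.927 × √(2/494) = 2.927 × 0.0636 = 0.186.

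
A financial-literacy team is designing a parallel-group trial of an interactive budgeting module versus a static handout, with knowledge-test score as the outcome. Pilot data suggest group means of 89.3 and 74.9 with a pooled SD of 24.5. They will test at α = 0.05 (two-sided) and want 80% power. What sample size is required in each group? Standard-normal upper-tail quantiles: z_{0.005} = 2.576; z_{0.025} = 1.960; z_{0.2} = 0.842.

Cohen's d = |M₁ − M₂| / SD_pooled = |89.3 − 74.9| / 24.5 = 14.4 / 24.5 = 0.588.
For two independent groups with equal n: n = 2·((z_{α/2} + z_β) / d)².
z_{α/2} + z_β = 1.960 + 0.842 = 2.802.
n = 2 × (2.802 / 0.588)² = 2 × 4.765² = 2 × 22.71 = 45.4.
Round up to the next whole participant.

n = 46 per group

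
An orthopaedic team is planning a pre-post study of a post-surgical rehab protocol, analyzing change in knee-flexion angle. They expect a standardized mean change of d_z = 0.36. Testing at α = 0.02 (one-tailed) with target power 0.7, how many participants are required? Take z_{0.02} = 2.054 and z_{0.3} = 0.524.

n = 52 pairs

For a paired (one-sample on differences) test: n = ((z_{α} + z_β) / d)².
z_{α} + z_β = 2.054 + 0.524 = 2.578.
n = (2.578 / 0.36)² = 7.161² = 51.28.
Round up.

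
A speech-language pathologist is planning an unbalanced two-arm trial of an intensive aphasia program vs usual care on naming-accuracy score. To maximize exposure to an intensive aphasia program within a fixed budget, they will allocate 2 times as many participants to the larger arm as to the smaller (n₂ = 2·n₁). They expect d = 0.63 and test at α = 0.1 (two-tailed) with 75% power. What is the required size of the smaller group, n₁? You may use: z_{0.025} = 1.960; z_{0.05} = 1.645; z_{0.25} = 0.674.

n₁ = 21

With allocation ratio k = n₂/n₁ = 2, Var(x̄₁−x̄₂) = σ²(1/n₁ + 1/(k·n₁)) = σ²·(k+1)/(k·n₁).
So n₁ = (1 + 1/k)·((z_{α/2} + z_β)/d)² = 1.500 × (2.319/0.63)².
n₁ = 1.500 × 13.55 = 20.3.
Round up: n₁ = 21, giving n₂ = 2 × 21 = 42.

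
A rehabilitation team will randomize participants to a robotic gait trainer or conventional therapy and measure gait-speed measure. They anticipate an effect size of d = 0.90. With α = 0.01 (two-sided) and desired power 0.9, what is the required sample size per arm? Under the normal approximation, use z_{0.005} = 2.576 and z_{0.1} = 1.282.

n = 37 per group

For two independent groups with equal n: n = 2·((z_{α/2} + z_β) / d)².
z_{α/2} + z_β = 2.576 + 1.282 = 3.858.
n = 2 × (3.858 / 0.90)² = 2 × 4.287² = 2 × 18.38 = 36.8.
Round up to the next whole participant.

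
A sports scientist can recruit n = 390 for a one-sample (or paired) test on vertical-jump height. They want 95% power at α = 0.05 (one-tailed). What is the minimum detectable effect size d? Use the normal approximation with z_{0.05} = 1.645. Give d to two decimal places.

For a single sample (or paired design) of n = 390: d_min = (z_{α} + z_β)/√n.
z-sum = 1.645 + 1.645 = 3.290.
d_min = 3.290 / √390 = 3.290 / 19.748 = 0.167.

d_min ≈ 0.17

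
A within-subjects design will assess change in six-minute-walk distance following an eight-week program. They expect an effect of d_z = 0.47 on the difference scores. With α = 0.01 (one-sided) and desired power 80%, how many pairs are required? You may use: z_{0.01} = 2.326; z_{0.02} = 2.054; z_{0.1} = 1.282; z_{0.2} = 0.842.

For a paired (one-sample on differences) test: n = ((z_{α} + z_β) / d)².
z_{α} + z_β = 2.326 + 0.842 = 3.168.
n = (3.168 / 0.47)² = 6.740² = 45.43.
Round up.

n = 46 pairs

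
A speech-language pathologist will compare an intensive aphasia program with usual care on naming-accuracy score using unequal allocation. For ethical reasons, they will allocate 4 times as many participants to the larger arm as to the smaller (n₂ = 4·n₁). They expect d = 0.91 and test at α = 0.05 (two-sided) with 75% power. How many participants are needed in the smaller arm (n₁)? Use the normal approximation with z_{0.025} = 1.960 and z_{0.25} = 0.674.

n₁ = 11

With allocation ratio k = n₂/n₁ = 4, Var(x̄₁−x̄₂) = σ²(1/n₁ + 1/(k·n₁)) = σ²·(k+1)/(k·n₁).
So n₁ = (1 + 1/k)·((z_{α/2} + z_β)/d)² = 1.250 × (2.634/0.91)².
n₁ = 1.250 × 8.38 = 10.5.
Round up: n₁ = 11, giving n₂ = 4 × 11 = 44.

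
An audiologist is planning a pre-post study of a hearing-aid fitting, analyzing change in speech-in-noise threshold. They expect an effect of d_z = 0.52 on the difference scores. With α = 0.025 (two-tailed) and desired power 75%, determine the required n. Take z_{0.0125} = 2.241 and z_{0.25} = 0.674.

For a paired (one-sample on differences) test: n = ((z_{α/2} + z_β) / d)².
z_{α/2} + z_β = 2.241 + 0.674 = 2.915.
n = (2.915 / 0.52)² = 5.606² = 31.42.
Round up.

n = 32 pairs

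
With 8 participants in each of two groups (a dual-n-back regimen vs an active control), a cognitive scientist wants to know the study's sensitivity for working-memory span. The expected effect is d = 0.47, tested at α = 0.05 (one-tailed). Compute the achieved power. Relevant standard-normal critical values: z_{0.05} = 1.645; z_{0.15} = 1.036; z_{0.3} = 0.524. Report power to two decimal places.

For two equal groups, power = Φ(d·√(n/2) − z_{α}).
d·√(n/2) = 0.47 × √(8/2) = 0.47 × 2.000 = 0.940.
z_β = 0.940 − 1.645 = -0.705.
Power = Φ(-0.705) = 0.240.

power ≈ 0.24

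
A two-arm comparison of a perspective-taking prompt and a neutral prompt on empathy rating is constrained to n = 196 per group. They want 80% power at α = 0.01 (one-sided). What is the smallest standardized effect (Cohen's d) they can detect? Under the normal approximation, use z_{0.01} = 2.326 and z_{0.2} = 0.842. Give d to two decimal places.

d_min ≈ 0.32

For two independent groups of n = 196 each: d_min = (z_{α} + z_β)·√(2/n).
z-sum = 2.326 + 0.842 = 3.168.
d_min = 3.168 × √(2/196) = 3.168 × 0.1010 = 0.320.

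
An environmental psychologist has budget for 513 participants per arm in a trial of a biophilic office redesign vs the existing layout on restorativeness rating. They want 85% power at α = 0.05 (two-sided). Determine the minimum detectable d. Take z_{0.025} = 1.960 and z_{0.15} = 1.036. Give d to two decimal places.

For two independent groups of n = 513 each: d_min = (z_{α/2} + z_β)·√(2/n).
z-sum = 1.960 + 1.036 = 2.996.
d_min = 2.996 × √(2/513) = 2.996 × 0.0624 = 0.187.

d_min ≈ 0.19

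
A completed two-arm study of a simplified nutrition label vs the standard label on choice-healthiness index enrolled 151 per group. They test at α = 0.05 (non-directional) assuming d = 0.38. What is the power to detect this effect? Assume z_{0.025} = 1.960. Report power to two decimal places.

For two equal groups, power = Φ(d·√(n/2) − z_{α/2}).
d·√(n/2) = 0.38 × √(151/2) = 0.38 × 8.689 = 3.302.
z_β = 3.302 − 1.960 = 1.342.
Power = Φ(1.342) = 0.910.

power ≈ 0.91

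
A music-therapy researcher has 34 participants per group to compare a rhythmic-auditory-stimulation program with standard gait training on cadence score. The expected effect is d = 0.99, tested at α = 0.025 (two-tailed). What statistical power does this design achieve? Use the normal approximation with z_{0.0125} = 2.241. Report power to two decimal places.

For two equal groups, power = Φ(d·√(n/2) − z_{α/2}).
d·√(n/2) = 0.99 × √(34/2) = 0.99 × 4.123 = 4.082.
z_β = 4.082 − 2.241 = 1.841.
Power = Φ(1.841) = 0.967.

power ≈ 0.97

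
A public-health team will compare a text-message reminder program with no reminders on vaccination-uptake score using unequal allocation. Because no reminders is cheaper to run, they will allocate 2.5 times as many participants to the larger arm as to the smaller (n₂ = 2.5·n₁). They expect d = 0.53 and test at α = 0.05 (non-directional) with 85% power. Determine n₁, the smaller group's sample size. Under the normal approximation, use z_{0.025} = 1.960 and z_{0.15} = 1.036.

With allocation ratio k = n₂/n₁ = 2.5, Var(x̄₁−x̄₂) = σ²(1/n₁ + 1/(k·n₁)) = σ²·(k+1)/(k·n₁).
So n₁ = (1 + 1/k)·((z_{α/2} + z_β)/d)² = 1.400 × (2.996/0.53)².
n₁ = 1.400 × 31.95 = 44.7.
Round up: n₁ = 45, giving n₂ = ⌈2.5 × 45⌉ = ⌈112.5⌉ = 113.

n₁ = 45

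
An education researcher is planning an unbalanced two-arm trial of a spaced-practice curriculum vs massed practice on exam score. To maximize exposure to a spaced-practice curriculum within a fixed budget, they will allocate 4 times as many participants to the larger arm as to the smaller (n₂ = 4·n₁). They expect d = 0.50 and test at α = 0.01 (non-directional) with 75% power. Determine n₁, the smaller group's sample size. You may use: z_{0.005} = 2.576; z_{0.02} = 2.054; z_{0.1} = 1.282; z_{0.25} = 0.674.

n₁ = 53

With allocation ratio k = n₂/n₁ = 4, Var(x̄₁−x̄₂) = σ²(1/n₁ + 1/(k·n₁)) = σ²·(k+1)/(k·n₁).
So n₁ = (1 + 1/k)·((z_{α/2} + z_β)/d)² = 1.250 × (3.250/0.50)².
n₁ = 1.250 × 42.25 = 52.8.
Round up: n₁ = 53, giving n₂ = 4 × 53 = 212.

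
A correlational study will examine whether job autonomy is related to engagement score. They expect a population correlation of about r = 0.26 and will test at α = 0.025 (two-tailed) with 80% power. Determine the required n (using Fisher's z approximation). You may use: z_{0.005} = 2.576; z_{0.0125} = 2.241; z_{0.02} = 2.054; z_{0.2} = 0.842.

Fisher's z: C = ½·ln((1+r)/(1−r)) = ½·ln(1.7027) = 0.2661.
n = ((z_{α/2} + z_β)/C)² + 3.
(2.241 + 0.842) / 0.2661 = 3.083 / 0.2661 = 11.586.
n = 11.586² + 3 = 134.23 + 3 = 137.2.
Round up.

n = 138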